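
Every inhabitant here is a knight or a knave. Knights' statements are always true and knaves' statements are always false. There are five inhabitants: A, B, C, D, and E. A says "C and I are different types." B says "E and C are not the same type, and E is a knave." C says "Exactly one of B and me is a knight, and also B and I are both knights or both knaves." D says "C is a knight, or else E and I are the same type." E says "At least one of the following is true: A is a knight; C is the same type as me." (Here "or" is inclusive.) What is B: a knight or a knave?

Consistent assignments: {A=knight, B=knave, C=knave, D=knight, E=knight}; {A=knight, B=knave, C=knave, D=knave, E=knight}
In every consistent assignment, B is a knave.

B is a knave.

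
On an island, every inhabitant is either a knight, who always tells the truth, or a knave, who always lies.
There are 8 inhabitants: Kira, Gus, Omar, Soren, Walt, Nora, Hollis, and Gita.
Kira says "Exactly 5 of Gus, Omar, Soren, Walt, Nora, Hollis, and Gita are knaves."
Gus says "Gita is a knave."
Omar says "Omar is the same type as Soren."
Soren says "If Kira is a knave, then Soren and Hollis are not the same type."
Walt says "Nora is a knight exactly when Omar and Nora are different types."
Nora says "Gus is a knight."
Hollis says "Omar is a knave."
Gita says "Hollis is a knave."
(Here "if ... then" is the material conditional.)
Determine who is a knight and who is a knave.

Knights: Omar, Soren, and Gita. Knaves: Kira, Gus, Walt, Nora, and Hollis.

Kira is a knave, and the claim "exactly 5 of Gus, Omar, Soren, Walt, Nora, Hollis, and Gita are knaves" is indeed False.
Gus is a knave, and the claim "Gita is a knave" is indeed False.
Since Omar is a knight, "Omar is the same type as Soren" needs to be True, which holds.
Soren is a knight, so "if Kira is a knave, then Soren and Hollis are not the same type" must be True — and it is.
Walt is a knave, so "Nora is a knight exactly when Omar and Nora are different types" must be False — and it is.
Since Nora is a knave, "Gus is a knight" needs to be False, which holds.
Hollis is a knave, so "Omar is a knave" must be False — and it is.
Gita is a knight, so "Hollis is a knave" must be True — and it is.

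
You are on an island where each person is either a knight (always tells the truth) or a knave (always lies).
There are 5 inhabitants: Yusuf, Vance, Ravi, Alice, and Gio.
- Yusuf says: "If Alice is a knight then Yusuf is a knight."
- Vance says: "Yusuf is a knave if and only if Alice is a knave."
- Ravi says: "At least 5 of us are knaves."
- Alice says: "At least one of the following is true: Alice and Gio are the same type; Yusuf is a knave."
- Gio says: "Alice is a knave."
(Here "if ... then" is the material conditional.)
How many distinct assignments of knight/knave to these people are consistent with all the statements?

Consistent assignments:
  Yusuf=knight, Vance=knave, Ravi=knave, Alice=knave, Gio=knight
  Yusuf=knave, Vance=knave, Ravi=knave, Alice=knight, Gio=knave

2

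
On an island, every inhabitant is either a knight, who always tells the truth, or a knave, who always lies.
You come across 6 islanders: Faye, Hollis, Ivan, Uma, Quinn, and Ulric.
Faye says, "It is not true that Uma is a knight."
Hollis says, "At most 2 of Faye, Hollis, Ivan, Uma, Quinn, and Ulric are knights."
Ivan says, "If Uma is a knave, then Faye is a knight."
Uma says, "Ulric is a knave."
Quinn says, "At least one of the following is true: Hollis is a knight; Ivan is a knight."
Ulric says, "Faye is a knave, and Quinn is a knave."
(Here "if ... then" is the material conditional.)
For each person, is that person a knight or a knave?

Faye is a knave; "it is not true that Uma is a knight" is false, as required.
Hollis is a knave, so "at most 2 of Faye, Hollis, Ivan, Uma, Quinn, and Ulric are knights" must be false — and it is.
Ivan is a knight, and the claim "if Uma is a knave, then Faye is a knight" is indeed true.
Uma (knight): "Ulric is a knave" — true. ✓
As a knight, Quinn's statement "at least one of the following is true: Hollis is a knight; Ivan is a knight" should be true; it is.
Since Ulric is a knave, "Faye is a knave, and Quinn is a knave" needs to be false, which holds.

Knights: Ivan, Uma, and Quinn. Knaves: Faye, Hollis, and Ulric.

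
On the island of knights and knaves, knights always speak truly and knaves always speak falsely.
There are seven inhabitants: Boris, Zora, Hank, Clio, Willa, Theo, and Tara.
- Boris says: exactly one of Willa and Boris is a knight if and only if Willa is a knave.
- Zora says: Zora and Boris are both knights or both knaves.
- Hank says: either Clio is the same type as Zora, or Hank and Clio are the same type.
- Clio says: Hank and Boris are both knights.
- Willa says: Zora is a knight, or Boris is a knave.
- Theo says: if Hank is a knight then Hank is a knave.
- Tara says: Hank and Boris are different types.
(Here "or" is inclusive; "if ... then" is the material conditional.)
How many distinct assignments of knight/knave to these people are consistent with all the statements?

2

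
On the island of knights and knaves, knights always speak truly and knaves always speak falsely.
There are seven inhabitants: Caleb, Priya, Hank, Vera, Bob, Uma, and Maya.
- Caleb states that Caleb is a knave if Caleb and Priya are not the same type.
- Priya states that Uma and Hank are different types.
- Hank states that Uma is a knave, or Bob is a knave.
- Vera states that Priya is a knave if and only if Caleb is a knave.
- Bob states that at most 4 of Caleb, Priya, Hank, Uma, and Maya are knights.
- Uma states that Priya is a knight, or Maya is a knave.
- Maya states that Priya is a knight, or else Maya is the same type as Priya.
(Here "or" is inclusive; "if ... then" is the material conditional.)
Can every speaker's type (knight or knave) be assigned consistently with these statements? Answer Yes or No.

One consistent assignment: Caleb=knight, Priya=knight, Hank=knave, Vera=knight, Bob=knight, Uma=knight, Maya=knight.

Yes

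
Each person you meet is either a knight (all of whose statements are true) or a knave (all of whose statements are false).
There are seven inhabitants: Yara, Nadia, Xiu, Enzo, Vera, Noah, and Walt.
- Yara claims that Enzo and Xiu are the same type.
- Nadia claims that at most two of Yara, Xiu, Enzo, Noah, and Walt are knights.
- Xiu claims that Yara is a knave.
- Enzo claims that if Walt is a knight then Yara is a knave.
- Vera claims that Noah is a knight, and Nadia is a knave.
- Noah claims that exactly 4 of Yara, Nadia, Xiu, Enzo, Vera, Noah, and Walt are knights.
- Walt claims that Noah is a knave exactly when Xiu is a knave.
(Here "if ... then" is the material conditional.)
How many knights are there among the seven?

3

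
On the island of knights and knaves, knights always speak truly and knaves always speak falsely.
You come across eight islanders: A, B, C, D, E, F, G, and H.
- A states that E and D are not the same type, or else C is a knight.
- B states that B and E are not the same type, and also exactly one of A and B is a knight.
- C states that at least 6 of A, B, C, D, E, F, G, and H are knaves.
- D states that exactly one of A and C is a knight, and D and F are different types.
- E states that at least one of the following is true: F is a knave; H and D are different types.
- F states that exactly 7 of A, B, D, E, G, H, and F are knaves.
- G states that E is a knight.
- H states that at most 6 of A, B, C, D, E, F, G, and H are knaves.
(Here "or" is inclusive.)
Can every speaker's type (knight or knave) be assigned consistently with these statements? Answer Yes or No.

No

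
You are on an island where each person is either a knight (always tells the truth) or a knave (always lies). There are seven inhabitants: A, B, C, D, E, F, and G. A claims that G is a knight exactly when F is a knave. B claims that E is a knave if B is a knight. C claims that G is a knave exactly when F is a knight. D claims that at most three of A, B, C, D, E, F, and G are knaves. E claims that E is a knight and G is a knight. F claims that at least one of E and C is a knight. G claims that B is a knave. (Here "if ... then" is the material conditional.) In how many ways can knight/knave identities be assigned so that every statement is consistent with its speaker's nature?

Consistent assignments:
  A=knight, B=knight, C=knight, D=knight, E=knave, F=knight, G=knave
  A=knave, B=knight, C=knave, D=knave, E=knave, F=knave, G=knave

2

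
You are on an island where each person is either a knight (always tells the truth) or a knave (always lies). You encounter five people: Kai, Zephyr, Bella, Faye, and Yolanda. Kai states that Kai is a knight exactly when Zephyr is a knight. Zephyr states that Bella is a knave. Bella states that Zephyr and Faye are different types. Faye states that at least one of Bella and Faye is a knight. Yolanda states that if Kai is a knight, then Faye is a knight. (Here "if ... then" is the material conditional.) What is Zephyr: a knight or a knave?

Zephyr is a knight.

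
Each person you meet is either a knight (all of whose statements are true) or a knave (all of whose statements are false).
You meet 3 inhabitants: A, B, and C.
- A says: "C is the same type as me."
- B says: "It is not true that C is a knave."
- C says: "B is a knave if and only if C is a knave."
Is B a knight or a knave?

B is a knight.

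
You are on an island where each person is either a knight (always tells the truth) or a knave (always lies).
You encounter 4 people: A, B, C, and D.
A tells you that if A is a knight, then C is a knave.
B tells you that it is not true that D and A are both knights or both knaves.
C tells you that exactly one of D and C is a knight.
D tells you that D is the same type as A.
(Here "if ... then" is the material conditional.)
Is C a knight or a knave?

C is a knave.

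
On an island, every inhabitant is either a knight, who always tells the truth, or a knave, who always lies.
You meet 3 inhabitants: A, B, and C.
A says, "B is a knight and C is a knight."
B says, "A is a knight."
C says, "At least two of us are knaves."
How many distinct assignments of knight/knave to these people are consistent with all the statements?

1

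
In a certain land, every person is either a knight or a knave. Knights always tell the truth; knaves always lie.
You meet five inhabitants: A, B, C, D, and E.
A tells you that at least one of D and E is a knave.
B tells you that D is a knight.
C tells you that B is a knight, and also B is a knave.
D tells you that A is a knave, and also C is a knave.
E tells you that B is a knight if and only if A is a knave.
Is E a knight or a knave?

E is a knight.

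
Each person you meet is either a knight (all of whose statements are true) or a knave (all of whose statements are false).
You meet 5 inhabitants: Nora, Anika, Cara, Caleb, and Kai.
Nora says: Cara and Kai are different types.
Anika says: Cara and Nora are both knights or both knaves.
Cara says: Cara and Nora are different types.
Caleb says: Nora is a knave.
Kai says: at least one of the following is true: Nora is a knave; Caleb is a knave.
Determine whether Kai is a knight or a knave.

Kai is a knight.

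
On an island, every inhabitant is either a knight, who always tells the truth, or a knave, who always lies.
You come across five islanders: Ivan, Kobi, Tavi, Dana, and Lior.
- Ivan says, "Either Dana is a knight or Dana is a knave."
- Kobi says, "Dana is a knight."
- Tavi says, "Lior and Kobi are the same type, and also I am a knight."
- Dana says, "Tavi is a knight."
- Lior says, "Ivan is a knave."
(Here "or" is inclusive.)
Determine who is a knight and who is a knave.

Since Ivan is a knight, "either Dana is a knight or Dana is a knave" needs to be True, which holds.
Kobi is a knave; "Dana is a knight" is false, as required.
As a knave, Tavi's statement "Lior and Kobi are the same type, and also I am a knight" should be false; it is.
As a knave, Dana's statement "Tavi is a knight" should be false; it is.
Lior is a knave; "Ivan is a knave" is false, as required.

Knights: Ivan. Knaves: Kobi, Tavi, Dana, and Lior.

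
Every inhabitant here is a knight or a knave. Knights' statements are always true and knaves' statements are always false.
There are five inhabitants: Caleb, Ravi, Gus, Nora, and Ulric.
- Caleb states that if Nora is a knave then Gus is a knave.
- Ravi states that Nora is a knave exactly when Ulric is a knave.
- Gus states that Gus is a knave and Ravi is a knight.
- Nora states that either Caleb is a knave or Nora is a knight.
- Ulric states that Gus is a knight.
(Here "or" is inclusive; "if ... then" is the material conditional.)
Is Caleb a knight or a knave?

Consistent assignments: {Caleb=knight, Ravi=knave, Gus=knave, Nora=knight, Ulric=knave}
In every consistent assignment, Caleb is a knight.

Caleb is a knight.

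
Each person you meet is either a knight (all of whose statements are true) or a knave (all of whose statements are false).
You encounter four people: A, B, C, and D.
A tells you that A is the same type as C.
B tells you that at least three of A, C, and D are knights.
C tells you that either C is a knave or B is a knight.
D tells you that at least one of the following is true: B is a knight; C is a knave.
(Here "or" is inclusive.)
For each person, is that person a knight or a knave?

Suppose A is a knave. Then A's statement "A is the same type as C" would have to be false. Checking the 8 ways to assign the others, none is consistent with every speaker.
(For instance, with B=knight, C=knight, D=knight, B's claim "at least three of A, C, and D are knights" comes out false where it would need to be true.)
So A must be a knight, making "A is the same type as C" true. Taking A=knight, B=knight, C=knight, D=knight, each remaining statement checks out:
  B (knight): "at least three of A, C, and D are knights" — true. ✓
  C (knight): "either C is a knave or B is a knight" — true. ✓
  D (knight): "at least one of the following is true: B is a knight; C is a knave" — true. ✓
This is the unique consistent assignment.

A is a knight, B is a knight, C is a knight, and D is a knight.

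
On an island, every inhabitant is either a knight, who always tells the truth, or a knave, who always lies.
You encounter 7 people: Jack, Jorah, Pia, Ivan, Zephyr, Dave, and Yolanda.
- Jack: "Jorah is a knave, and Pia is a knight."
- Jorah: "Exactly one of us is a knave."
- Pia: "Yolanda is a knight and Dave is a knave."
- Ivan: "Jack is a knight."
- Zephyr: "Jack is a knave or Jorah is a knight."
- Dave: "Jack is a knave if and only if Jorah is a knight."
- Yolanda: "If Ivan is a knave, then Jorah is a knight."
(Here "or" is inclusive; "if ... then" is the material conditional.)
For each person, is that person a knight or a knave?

As a knave, Jack's statement "Jorah is a knave, and Pia is a knight" should be False; it is.
Jorah is a knave; "exactly one of us is a knave" is False, as required.
Pia is a knave; "Yolanda is a knight and Dave is a knave" is False, as required.
As a knave, Ivan's statement "Jack is a knight" should be False; it is.
Zephyr is a knight, so "Jack is a knave or Jorah is a knight" must be True — and it is.
Since Dave is a knave, "Jack is a knave if and only if Jorah is a knight" needs to be False, which holds.
Yolanda is a knave, so "if Ivan is a knave, then Jorah is a knight" must be False — and it is.

Jack is a knave, Jorah is a knave, Pia is a knave, Ivan is a knave, Zephyr is a knight, Dave is a knave, and Yolanda is a knave.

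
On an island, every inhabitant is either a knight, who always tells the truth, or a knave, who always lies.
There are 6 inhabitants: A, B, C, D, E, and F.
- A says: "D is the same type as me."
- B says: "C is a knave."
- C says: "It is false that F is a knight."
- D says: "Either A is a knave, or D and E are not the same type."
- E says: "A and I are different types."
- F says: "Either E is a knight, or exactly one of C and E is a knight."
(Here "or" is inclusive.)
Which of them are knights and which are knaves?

Knights: B, D, E, and F. Knaves: A and C.

A is a knave, so "D is the same type as me" must be False — and it is.
As a knight, B's statement "C is a knave" should be True; it is.
Since C is a knave, "it is false that F is a knight" needs to be False, which holds.
Since D is a knight, "either A is a knave, or D and E are not the same type" needs to be True, which holds.
E is a knight, so "A and I are different types" must be True — and it is.
F (knight): "either E is a knight, or exactly one of C and E is a knight" — True. ✓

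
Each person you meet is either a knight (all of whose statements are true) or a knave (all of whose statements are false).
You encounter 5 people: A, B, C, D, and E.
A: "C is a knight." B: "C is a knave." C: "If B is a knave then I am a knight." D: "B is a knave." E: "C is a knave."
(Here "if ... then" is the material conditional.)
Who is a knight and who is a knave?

A is a knight, B is a knave, C is a knight, D is a knight, and E is a knave.

A is a knight, so "C is a knight" must be true — and it is.
B (knave): "C is a knave" — False. ✓
C is a knight, so "if B is a knave then I am a knight" must be true — and it is.
D is a knight; "B is a knave" is true, as required.
E is a knave, so "C is a knave" must be False — and it is.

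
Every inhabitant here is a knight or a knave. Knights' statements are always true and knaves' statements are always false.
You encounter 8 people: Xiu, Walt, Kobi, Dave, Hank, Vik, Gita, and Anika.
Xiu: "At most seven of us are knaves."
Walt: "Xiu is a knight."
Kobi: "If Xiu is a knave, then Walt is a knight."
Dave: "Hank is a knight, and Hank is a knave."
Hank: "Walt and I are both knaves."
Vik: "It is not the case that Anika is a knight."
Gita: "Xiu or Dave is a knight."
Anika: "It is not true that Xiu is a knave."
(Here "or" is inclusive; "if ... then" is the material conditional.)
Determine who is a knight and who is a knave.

Xiu is a knight, Walt is a knight, Kobi is a knight, Dave is a knave, Hank is a knave, Vik is a knave, Gita is a knight, and Anika is a knight.

Xiu (knight): "at most seven of us are knaves" — True. ✓
As a knight, Walt's statement "Xiu is a knight" should be True; it is.
Kobi is a knight, so "if Xiu is a knave, then Walt is a knight" must be True — and it is.
Dave is a knave; "Hank is a knight, and Hank is a knave" is false, as required.
Hank is a knave, and the claim "Walt and I are both knaves" is indeed false.
As a knave, Vik's statement "it is not the case that Anika is a knight" should be false; it is.
Gita (knight): "Xiu or Dave is a knight" — True. ✓
Anika is a knight, and the claim "it is not true that Xiu is a knave" is indeed True.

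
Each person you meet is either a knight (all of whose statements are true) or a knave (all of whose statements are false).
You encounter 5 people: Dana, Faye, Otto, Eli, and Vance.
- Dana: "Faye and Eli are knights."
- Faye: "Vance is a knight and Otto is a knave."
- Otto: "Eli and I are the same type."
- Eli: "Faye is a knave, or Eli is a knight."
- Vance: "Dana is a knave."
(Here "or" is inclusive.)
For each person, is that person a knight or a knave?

Dana is a knave, Faye is a knave, Otto is a knight, Eli is a knight, and Vance is a knight.

As a knave, Dana's statement "Faye and Eli are knights" should be False; it is.
Faye is a knave, and the claim "Vance is a knight and Otto is a knave" is indeed False.
Otto is a knight, and the claim "Eli and I are the same type" is indeed true.
Eli is a knight, so "Faye is a knave, or Eli is a knight" must be true — and it is.
Vance (knight): "Dana is a knave" — true. ✓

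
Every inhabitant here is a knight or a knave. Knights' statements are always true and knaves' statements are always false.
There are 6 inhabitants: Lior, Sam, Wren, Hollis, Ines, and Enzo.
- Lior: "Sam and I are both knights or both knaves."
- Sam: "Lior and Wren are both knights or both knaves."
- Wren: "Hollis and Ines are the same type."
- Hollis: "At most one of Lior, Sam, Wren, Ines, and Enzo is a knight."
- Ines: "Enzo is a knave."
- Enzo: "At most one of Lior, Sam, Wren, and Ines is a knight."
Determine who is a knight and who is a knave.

Knights: Sam and Ines. Knaves: Lior, Wren, Hollis, and Enzo.

Since Lior is a knave, "Sam and I are both knights or both knaves" needs to be false, which holds.
As a knight, Sam's statement "Lior and Wren are both knights or both knaves" should be True; it is.
As a knave, Wren's statement "Hollis and Ines are the same type" should be false; it is.
Hollis is a knave; "at most one of Lior, Sam, Wren, Ines, and Enzo is a knight" is false, as required.
Ines is a knight, so "Enzo is a knave" must be True — and it is.
Enzo (knave): "at most one of Lior, Sam, Wren, and Ines is a knight" — false. ✓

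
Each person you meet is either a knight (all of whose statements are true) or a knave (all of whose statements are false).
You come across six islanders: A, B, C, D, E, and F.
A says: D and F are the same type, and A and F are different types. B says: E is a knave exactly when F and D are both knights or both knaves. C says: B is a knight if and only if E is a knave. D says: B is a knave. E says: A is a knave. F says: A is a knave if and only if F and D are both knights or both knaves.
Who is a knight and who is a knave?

A (knight): "D and F are the same type, and A and F are different types" — true. ✓
B is a knight, so "E is a knave exactly when F and D are both knights or both knaves" must be true — and it is.
C is a knight; "B is a knight if and only if E is a knave" is true, as required.
D is a knave; "B is a knave" is False, as required.
E is a knave, so "A is a knave" must be False — and it is.
F is a knave, so "A is a knave if and only if F and D are both knights or both knaves" must be False — and it is.

Knights: A, B, and C. Knaves: D, E, and F.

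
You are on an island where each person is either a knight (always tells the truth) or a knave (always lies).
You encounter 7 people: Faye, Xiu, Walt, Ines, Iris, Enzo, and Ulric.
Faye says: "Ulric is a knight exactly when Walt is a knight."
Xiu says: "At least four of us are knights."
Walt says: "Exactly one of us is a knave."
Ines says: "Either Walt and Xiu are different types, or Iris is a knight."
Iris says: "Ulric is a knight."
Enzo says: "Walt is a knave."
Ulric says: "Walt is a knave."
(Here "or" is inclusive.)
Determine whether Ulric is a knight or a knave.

Consistent assignments: {Faye=knave, Xiu=knight, Walt=knave, Ines=knight, Iris=knight, Enzo=knight, Ulric=knight}
In every consistent assignment, Ulric is a knight.

Ulric is a knight.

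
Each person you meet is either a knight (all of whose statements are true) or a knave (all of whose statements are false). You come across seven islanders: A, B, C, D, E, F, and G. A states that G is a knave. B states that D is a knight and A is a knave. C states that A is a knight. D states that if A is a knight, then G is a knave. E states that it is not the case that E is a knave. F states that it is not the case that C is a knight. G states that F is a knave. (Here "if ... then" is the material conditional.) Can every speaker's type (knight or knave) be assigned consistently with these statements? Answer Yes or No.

No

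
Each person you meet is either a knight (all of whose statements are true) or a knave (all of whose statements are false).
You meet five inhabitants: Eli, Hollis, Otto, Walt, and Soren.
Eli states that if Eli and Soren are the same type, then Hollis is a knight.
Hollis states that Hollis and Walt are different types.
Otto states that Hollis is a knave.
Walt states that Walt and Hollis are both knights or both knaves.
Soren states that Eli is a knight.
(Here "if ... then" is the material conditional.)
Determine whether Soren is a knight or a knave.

Consistent assignments: {Eli=knight, Hollis=knight, Otto=knave, Walt=knave, Soren=knight}
In every consistent assignment, Soren is a knight.

Soren is a knight.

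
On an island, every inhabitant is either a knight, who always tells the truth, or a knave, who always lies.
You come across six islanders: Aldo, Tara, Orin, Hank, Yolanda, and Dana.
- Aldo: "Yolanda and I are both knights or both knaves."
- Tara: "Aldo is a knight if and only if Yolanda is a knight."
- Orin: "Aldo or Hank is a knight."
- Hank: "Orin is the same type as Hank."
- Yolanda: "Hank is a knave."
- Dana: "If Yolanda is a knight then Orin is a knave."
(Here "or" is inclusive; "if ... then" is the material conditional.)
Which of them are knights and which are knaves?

Knights: Aldo, Tara, Orin, and Yolanda. Knaves: Hank and Dana.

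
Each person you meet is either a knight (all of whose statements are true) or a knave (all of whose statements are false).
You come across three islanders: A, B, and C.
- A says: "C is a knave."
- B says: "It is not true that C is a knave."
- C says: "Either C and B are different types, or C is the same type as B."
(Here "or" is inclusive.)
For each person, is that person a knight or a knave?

A is a knave, B is a knight, and C is a knight.

A (knave): "C is a knave" — False. ✓
B is a knight; "it is not true that C is a knave" is true, as required.
C is a knight, and the claim "either C and B are different types, or C is the same type as B" is indeed true.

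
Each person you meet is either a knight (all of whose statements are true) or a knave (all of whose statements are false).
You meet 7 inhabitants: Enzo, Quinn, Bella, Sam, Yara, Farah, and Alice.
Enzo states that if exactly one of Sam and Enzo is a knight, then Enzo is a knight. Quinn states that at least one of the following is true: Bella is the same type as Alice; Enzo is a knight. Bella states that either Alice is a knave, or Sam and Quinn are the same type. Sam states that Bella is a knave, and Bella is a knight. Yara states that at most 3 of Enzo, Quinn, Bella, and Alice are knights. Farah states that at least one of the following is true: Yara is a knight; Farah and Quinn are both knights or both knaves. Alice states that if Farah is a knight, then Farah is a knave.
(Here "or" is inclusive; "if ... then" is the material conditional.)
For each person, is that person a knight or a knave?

Knights: Enzo, Quinn, Bella, Yara, and Farah. Knaves: Sam and Alice.

Enzo is a knight; "if exactly one of Sam and Enzo is a knight, then Enzo is a knight" is true, as required.
Since Quinn is a knight, "at least one of the following is true: Bella is the same type as Alice; Enzo is a knight" needs to be true, which holds.
Since Bella is a knight, "either Alice is a knave, or Sam and Quinn are the same type" needs to be true, which holds.
Sam (knave): "Bella is a knave, and Bella is a knight" — false. ✓
Yara (knight): "at most 3 of Enzo, Quinn, Bella, and Alice are knights" — true. ✓
Since Farah is a knight, "at least one of the following is true: Yara is a knight; Farah and Quinn are both knights or both knaves" needs to be true, which holds.
Alice (knave): "if Farah is a knight, then Farah is a knave" — false. ✓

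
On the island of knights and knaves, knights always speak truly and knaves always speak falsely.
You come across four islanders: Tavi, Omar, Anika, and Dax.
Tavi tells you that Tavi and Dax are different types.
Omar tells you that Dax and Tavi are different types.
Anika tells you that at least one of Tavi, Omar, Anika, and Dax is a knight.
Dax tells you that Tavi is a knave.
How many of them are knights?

The unique consistent assignment is Tavi=knight, Omar=knight, Anika=knight, Dax=knave.
That has 3 knights.

3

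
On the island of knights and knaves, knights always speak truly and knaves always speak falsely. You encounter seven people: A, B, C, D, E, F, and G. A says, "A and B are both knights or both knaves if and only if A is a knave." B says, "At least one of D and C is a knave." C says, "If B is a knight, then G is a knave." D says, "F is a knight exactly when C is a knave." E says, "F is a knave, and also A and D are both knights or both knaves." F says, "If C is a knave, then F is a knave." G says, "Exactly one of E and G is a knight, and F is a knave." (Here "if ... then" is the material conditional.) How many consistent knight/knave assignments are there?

1

Consistent assignments:
  A=knave, B=knight, C=knight, D=knave, E=knave, F=knight, G=knave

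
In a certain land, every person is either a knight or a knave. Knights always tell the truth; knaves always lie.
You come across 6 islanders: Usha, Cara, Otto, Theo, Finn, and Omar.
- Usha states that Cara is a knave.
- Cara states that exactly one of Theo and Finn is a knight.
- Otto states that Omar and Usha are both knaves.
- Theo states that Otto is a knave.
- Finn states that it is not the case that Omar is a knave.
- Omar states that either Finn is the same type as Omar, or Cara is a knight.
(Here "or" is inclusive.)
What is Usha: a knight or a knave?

Usha is a knight.

Consistent assignments: {Usha=knight, Cara=knave, Otto=knave, Theo=knight, Finn=knight, Omar=knight}
In every consistent assignment, Usha is a knight.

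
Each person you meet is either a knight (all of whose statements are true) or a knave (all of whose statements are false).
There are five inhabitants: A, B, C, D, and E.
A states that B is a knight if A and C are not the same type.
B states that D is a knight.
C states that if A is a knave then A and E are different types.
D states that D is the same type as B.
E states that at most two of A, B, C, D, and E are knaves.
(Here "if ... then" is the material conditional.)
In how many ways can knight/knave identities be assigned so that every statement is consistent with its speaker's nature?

Consistent assignments:
  A=knight, B=knight, C=knight, D=knight, E=knight

1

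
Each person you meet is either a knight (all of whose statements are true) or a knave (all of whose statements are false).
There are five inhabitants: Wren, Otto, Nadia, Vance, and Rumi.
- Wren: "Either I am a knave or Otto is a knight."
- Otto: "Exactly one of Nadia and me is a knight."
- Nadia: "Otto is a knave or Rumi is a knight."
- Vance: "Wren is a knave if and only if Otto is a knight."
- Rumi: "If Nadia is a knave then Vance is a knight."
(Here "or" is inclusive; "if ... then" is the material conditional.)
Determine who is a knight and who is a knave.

Knights: Wren and Otto. Knaves: Nadia, Vance, and Rumi.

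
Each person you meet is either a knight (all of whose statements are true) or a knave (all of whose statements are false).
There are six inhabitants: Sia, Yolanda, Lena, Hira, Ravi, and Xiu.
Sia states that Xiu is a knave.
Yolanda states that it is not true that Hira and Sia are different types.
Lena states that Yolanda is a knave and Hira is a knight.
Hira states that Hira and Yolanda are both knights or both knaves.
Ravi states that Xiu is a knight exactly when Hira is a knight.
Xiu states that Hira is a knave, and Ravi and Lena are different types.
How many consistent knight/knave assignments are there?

1

Consistent assignments:
  Sia=knight, Yolanda=knight, Lena=knave, Hira=knight, Ravi=knave, Xiu=knave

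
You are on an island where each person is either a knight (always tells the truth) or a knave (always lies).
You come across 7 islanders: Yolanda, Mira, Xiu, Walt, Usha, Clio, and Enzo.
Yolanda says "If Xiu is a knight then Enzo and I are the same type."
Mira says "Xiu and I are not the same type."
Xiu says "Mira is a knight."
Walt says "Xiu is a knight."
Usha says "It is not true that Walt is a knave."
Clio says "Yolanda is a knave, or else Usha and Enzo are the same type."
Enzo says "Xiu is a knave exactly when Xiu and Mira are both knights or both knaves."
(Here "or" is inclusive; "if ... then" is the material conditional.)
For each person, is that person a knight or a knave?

Yolanda is a knight, Mira is a knave, Xiu is a knave, Walt is a knave, Usha is a knave, Clio is a knave, and Enzo is a knight.

Since Yolanda is a knight, "if Xiu is a knight then Enzo and I are the same type" needs to be true, which holds.
As a knave, Mira's statement "Xiu and I are not the same type" should be False; it is.
As a knave, Xiu's statement "Mira is a knight" should be False; it is.
Walt is a knave; "Xiu is a knight" is False, as required.
As a knave, Usha's statement "it is not true that Walt is a knave" should be False; it is.
As a knave, Clio's statement "Yolanda is a knave, or else Usha and Enzo are the same type" should be False; it is.
Since Enzo is a knight, "Xiu is a knave exactly when Xiu and Mira are both knights or both knaves" needs to be true, which holds.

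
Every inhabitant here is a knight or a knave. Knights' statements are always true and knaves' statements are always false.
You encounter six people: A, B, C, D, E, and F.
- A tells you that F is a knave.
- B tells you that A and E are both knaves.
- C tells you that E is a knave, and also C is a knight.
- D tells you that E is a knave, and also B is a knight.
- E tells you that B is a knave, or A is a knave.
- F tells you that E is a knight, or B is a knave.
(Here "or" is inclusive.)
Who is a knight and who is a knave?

A is a knave, B is a knave, C is a knave, D is a knave, E is a knight, and F is a knight.

A is a knave, so "F is a knave" must be false — and it is.
B is a knave, so "A and E are both knaves" must be false — and it is.
As a knave, C's statement "E is a knave, and also C is a knight" should be false; it is.
D (knave): "E is a knave, and also B is a knight" — false. ✓
E is a knight; "B is a knave, or A is a knave" is True, as required.
F is a knight, so "E is a knight, or B is a knave" must be True — and it is.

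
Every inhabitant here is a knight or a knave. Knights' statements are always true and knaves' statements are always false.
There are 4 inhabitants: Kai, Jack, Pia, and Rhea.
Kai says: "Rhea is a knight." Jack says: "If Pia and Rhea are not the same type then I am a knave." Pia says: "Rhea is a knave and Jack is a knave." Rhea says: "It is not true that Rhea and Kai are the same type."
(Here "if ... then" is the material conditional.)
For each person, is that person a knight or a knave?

Kai is a knave, and the claim "Rhea is a knight" is indeed false.
Since Jack is a knight, "if Pia and Rhea are not the same type then I am a knave" needs to be true, which holds.
Pia (knave): "Rhea is a knave and Jack is a knave" — false. ✓
Rhea is a knave, and the claim "it is not true that Rhea and Kai are the same type" is indeed false.

Kai is a knave, Jack is a knight, Pia is a knave, and Rhea is a knave.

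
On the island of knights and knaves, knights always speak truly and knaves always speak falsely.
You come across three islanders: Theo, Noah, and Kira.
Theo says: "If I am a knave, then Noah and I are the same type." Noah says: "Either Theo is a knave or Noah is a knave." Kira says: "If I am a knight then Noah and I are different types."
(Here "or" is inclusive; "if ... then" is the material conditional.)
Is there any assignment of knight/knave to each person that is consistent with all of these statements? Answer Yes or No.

No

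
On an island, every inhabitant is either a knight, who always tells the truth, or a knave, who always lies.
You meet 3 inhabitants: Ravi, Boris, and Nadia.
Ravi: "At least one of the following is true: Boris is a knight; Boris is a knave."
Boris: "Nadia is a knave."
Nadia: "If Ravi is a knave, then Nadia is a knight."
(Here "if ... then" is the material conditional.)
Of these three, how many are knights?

2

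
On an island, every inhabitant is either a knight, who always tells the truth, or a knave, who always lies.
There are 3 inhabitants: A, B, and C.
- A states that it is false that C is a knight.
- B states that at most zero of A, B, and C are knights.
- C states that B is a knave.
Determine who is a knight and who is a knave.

Suppose A is a knight. Then A's statement "it is false that C is a knight" would have to be true. Checking the 4 ways to assign the others, none is consistent with every speaker.
(For instance, with B=knave, C=knight, A's claim "it is false that C is a knight" comes out false where it would need to be true.)
So A must be a knave, making "it is false that C is a knight" false. Taking A=knave, B=knave, C=knight, each remaining statement checks out:
  B (knave): "at most zero of A, B, and C are knights" — false. ✓
  C (knight): "B is a knave" — true. ✓
This is the unique consistent assignment.

Knights: C. Knaves: A and B.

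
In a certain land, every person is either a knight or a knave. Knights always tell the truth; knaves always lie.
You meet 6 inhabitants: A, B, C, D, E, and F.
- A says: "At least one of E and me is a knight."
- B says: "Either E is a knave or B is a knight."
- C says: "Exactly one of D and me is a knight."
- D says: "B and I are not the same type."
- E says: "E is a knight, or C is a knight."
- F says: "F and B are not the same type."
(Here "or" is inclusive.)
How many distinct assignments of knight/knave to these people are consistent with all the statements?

4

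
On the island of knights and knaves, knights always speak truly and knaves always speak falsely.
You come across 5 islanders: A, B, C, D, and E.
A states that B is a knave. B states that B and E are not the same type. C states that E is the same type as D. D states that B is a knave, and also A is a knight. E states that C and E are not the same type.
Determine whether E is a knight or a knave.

E is a knave.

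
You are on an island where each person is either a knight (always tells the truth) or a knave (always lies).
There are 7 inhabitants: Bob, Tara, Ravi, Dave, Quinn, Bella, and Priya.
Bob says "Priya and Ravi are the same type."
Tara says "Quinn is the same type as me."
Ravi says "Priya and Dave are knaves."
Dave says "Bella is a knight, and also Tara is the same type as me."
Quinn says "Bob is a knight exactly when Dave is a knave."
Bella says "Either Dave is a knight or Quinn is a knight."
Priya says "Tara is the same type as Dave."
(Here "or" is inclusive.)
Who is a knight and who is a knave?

Knights: Tara, Dave, Quinn, Bella, and Priya. Knaves: Bob and Ravi.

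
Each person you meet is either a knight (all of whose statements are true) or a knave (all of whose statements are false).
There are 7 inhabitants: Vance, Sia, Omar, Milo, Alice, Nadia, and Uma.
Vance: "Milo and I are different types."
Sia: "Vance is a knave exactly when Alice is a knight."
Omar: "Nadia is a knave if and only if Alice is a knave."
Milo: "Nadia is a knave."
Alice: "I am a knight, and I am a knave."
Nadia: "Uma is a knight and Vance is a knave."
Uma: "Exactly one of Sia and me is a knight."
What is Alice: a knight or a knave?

Alice is a knave.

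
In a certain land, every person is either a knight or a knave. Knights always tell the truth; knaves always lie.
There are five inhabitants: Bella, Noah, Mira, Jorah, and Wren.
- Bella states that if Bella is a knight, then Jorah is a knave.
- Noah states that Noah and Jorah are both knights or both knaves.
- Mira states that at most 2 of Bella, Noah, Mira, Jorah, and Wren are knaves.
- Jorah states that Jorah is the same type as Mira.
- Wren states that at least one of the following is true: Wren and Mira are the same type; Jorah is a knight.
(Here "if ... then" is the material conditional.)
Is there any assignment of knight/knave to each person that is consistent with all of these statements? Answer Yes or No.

No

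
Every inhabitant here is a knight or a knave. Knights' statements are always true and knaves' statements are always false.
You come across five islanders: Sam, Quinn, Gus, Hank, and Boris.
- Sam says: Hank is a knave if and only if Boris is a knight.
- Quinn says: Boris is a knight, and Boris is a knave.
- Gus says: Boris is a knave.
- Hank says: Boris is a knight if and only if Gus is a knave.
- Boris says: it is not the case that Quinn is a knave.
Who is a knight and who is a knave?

Sam is a knight, Quinn is a knave, Gus is a knight, Hank is a knight, and Boris is a knave.

Sam (knight): "Hank is a knave if and only if Boris is a knight" — True. ✓
Quinn is a knave, so "Boris is a knight, and Boris is a knave" must be False — and it is.
Gus (knight): "Boris is a knave" — True. ✓
Hank is a knight, and the claim "Boris is a knight if and only if Gus is a knave" is indeed True.
Boris is a knave, and the claim "it is not the case that Quinn is a knave" is indeed False.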